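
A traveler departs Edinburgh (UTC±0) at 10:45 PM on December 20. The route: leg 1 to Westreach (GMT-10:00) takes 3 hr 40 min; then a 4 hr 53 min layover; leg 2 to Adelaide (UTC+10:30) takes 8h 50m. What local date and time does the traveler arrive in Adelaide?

2:38 AM on Dec 22

Edinburgh is at UTC+0, so departure is already 10:45 PM UTC on Dec 20.
Add 3 hours 40 minutes leg 1 → 2:25 AM UTC (Dec 21).
Add 4 hours and 53 minutes layover in Westreach → 7:18 AM UTC.
Add 8 hours 50 minutes leg 2 → 4:08 PM UTC.
Adelaide is UTC+10:30, so local arrival = 4:08 PM + 10:30 = 2:38 AM on Dec 22.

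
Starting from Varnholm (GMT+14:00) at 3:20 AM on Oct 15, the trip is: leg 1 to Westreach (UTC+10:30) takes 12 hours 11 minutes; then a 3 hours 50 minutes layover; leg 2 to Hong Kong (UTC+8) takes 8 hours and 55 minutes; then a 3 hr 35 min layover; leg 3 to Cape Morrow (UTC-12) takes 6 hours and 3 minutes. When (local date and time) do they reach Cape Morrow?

11:54 AM on October 15

Convert departure to UTC: 3:20 AM − 14:00 = 1:20 PM UTC on Oct 14.
Add 12 hours and 11 minutes leg 1 → 1:31 AM UTC (Oct 15).
Add 3 hours 50 minutes layover in Westreach → 5:21 AM UTC.
Add 8 hours 55 minutes leg 2 → 2:16 PM UTC.
Add 3 hours and 35 minutes layover in Hong Kong → 5:51 PM UTC.
Add 6 hours and 3 minutes leg 3 → 11:54 PM UTC.
Cape Morrow is UTC−12:00, so local arrival = 11:54 PM − 12:00 = 11:54 AM on Oct 15.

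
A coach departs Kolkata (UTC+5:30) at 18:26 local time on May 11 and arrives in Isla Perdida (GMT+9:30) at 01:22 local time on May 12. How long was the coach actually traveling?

Departure in UTC: 18:26 − 5:30 = 12:56 on May 11.
Arrival in UTC: 01:22 − 9:30 = 15:52 on May 11.
Elapsed = 15:52 − 12:56 = 2 hours 56 minutes.

2 hours 56 minutes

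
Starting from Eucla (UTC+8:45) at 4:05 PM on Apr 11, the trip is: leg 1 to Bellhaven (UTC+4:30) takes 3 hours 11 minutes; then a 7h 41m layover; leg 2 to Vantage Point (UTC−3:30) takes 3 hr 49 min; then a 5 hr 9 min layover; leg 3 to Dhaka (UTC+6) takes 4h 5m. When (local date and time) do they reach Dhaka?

Convert departure to UTC: 4:05 PM − 8:45 = 7:20 AM UTC on Apr 11.
Add 3 hours and 11 minutes leg 1 → 10:31 AM UTC.
Add 7 hours 41 minutes layover in Bellhaven → 6:12 PM UTC.
Add 3 hours 49 minutes leg 2 → 10:01 PM UTC.
Add 5 hours and 9 minutes layover in Vantage Point → 3:10 AM UTC (Apr 12).
Add 4 hours 5 minutes leg 3 → 7:15 AM UTC.
Dhaka is UTC+6:00, so local arrival = 7:15 AM + 6:00 = 1:15 PM on Apr 12.

1:15 PM on Apr 12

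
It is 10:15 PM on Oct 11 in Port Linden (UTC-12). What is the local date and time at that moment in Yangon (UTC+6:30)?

In UTC: 10:15 PM + 12:00 = 10:15 AM on Oct 12.
Yangon is UTC+6:30: 10:15 AM + 6:30 = 4:45 PM on Oct 12.

4:45 PM on October 12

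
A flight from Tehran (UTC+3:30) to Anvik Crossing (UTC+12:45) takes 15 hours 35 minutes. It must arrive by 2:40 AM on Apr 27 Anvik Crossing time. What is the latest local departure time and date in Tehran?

1:50 AM on Apr 26

Target arrival in UTC: 2:40 AM − 12:45 = 1:55 PM on Apr 26.
Subtract 15 hours 35 minutes → departure 10:20 PM UTC on Apr 25.
Tehran is UTC+3:30: 10:20 PM + 3:30 = 1:50 AM on Apr 26.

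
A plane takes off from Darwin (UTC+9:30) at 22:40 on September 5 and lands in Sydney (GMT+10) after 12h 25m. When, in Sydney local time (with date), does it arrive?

Sydney is 0:30 ahead of Darwin.
After 12 hours and 25 minutes it is 11:05 (Sep 6) in Darwin.
Shift by the zone difference: 11:05 + 0:30 = 11:35 on Sep 6 in Sydney.

11:35 on Sep 6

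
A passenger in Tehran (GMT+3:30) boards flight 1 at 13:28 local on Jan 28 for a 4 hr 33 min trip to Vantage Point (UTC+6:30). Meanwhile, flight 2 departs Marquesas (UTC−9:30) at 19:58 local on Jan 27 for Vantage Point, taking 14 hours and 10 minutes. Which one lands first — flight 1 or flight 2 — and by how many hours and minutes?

Flight 1 in UTC: 13:28 − 3:30 = 09:58 on Jan 28.
+4 hours and 33 minutes → arrive 14:31 UTC on Jan 28.
Flight 2 in UTC: 19:58 + 9:30 = 05:28 on Jan 28.
+14 hours 10 minutes → arrive 19:38 UTC on Jan 28.
Flight 1 lands earlier by 5 hours 7 minutes.

the first, by 5 hours 7 minutes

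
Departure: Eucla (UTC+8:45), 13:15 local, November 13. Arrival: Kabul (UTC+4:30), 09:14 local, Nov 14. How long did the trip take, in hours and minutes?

24 hours 14 minutes

Departure in UTC: 13:15 − 8:45 = 04:30 on Nov 13.
Arrival in UTC: 09:14 − 4:30 = 04:44 on Nov 14.
Elapsed = 04:44 − 04:30 (+1 day) = 24 hours 14 minutes.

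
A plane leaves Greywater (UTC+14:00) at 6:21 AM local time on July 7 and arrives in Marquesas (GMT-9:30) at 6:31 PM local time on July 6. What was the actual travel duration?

11 hours 40 minutes

Departure in UTC: 6:21 AM − 14:00 = 4:21 PM on Jul 6.
Arrival in UTC: 6:31 PM + 9:30 = 4:01 AM on Jul 7.
Elapsed = 4:01 AM − 4:21 PM (+1 day) = 11 hours 40 minutes.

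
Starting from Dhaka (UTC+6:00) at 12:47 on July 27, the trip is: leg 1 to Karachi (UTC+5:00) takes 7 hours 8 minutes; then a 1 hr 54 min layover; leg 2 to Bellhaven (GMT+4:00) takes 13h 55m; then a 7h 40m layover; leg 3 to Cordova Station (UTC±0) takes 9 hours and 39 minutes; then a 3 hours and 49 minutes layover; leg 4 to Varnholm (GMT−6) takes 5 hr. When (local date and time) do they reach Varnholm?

Convert departure to UTC: 12:47 − 6:00 = 06:47 UTC on Jul 27.
Add 7 hours 8 minutes leg 1 → 13:55 UTC.
Add 1 hour 54 minutes layover in Karachi → 15:49 UTC.
Add 13 hours and 55 minutes leg 2 → 05:44 UTC (Jul 28).
Add 7 hours and 40 minutes layover in Bellhaven → 13:24 UTC.
Add 9 hours and 39 minutes leg 3 → 23:03 UTC.
Add 3 hours and 49 minutes layover in Cordova Station → 02:52 UTC (Jul 29).
Add 5 hours leg 4 → 07:52 UTC.
Varnholm is UTC−6:00, so local arrival = 07:52 − 6:00 = 01:52 on Jul 29.

01:52 on July 29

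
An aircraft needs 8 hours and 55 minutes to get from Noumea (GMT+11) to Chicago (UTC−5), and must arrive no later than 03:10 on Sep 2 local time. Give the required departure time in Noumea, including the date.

Target arrival in UTC: 03:10 + 5:00 = 08:10 on Sep 2.
Subtract 8 hours 55 minutes → departure 23:15 UTC on Sep 1.
Noumea is UTC+11:00: 23:15 + 11:00 = 10:15 on Sep 2.

10:15 on September 2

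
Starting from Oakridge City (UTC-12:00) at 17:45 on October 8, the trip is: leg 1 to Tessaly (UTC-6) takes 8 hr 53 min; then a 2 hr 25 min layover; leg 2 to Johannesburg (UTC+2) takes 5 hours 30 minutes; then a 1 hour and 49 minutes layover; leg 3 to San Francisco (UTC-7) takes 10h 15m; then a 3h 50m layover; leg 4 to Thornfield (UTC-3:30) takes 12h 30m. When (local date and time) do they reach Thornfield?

Convert departure to UTC: 17:45 + 12:00 = 05:45 UTC on Oct 9.
Add 8 hours 53 minutes leg 1 → 14:38 UTC.
Add 2 hours and 25 minutes layover in Tessaly → 17:03 UTC.
Add 5 hours 30 minutes leg 2 → 22:33 UTC.
Add 1 hour 49 minutes layover in Johannesburg → 00:22 UTC (Oct 10).
Add 10 hours 15 minutes leg 3 → 10:37 UTC.
Add 3 hours 50 minutes layover in San Francisco → 14:27 UTC.
Add 12 hours and 30 minutes leg 4 → 02:57 UTC (Oct 11).
Thornfield is UTC−3:30, so local arrival = 02:57 − 3:30 = 23:27 on Oct 10.

23:27 on October 10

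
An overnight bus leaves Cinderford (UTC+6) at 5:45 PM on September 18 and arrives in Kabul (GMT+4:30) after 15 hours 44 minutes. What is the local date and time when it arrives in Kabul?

Convert departure to UTC: 5:45 PM − 6:00 = 11:45 AM UTC on Sep 18.
Add 15 hours 44 minutes travel time → 3:29 AM UTC (Sep 19).
Kabul is UTC+4:30, so local arrival = 3:29 AM + 4:30 = 7:59 AM on Sep 19.

7:59 AM on September 19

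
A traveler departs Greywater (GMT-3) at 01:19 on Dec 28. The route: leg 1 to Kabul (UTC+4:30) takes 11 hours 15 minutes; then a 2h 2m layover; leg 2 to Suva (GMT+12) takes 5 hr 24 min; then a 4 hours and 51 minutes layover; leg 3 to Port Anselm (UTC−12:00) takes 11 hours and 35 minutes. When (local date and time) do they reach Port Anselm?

Convert departure to UTC: 01:19 + 3:00 = 04:19 UTC on Dec 28.
Add 11 hours 15 minutes leg 1 → 15:34 UTC.
Add 2 hours 2 minutes layover in Kabul → 17:36 UTC.
Add 5 hours 24 minutes leg 2 → 23:00 UTC.
Add 4 hours and 51 minutes layover in Suva → 03:51 UTC (Dec 29).
Add 11 hours and 35 minutes leg 3 → 15:26 UTC.
Port Anselm is UTC−12:00, so local arrival = 15:26 − 12:00 = 03:26 on Dec 29.

03:26 on Dec 29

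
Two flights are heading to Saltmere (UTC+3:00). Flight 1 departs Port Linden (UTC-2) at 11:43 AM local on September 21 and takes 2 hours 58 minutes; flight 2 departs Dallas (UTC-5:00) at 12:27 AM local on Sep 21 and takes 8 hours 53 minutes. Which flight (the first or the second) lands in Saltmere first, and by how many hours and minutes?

the second, by 2 hours 21 minutes

Flight 1 in UTC: 11:43 AM + 2:00 = 1:43 PM on Sep 21.
+2 hours 58 minutes → arrive 4:41 PM UTC on Sep 21.
Flight 2 in UTC: 12:27 AM + 5:00 = 5:27 AM on Sep 21.
+8 hours and 53 minutes → arrive 2:20 PM UTC on Sep 21.
Flight 2 lands earlier by 2 hours 21 minutes.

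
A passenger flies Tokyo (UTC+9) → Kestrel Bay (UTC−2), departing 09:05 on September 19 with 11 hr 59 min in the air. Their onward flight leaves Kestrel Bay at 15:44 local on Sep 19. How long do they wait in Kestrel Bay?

Convert departure to UTC: 09:05 − 9:00 = 00:05 UTC on Sep 19.
Add 11 hours 59 minutes flight time → 12:04 UTC.
Kestrel Bay is UTC−2:00, so local arrival = 12:04 − 2:00 = 10:04 on Sep 19.
Layover = 15:44 − 10:04 = 5 hours 40 minutes.

5 hours 40 minutes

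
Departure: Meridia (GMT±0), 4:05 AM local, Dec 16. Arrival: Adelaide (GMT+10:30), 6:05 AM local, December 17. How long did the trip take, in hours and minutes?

15 hours 30 minutes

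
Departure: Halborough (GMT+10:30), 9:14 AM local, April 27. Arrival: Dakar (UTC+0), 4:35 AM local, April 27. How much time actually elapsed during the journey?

Departure in UTC: 9:14 AM − 10:30 = 10:44 PM on Apr 26.
Arrival is already UTC: 4:35 AM on Apr 27.
Elapsed = 4:35 AM − 10:44 PM (+1 day) = 5 hours 51 minutes.

5 hours 51 minutes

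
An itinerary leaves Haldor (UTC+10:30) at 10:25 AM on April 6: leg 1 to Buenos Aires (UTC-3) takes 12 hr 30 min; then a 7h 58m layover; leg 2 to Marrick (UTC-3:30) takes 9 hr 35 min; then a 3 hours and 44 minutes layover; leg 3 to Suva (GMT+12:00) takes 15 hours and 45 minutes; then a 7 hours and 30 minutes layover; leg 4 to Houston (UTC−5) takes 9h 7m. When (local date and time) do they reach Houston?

Convert departure to UTC: 10:25 AM − 10:30 = 11:55 PM UTC on Apr 5.
Add 12 hours 30 minutes leg 1 → 12:25 PM UTC (Apr 6).
Add 7 hours and 58 minutes layover in Buenos Aires → 8:23 PM UTC.
Add 9 hours and 35 minutes leg 2 → 5:58 AM UTC (Apr 7).
Add 3 hours and 44 minutes layover in Marrick → 9:42 AM UTC.
Add 15 hours and 45 minutes leg 3 → 1:27 AM UTC (Apr 8).
Add 7 hours 30 minutes layover in Suva → 8:57 AM UTC.
Add 9 hours and 7 minutes leg 4 → 6:04 PM UTC.
Houston is UTC−5:00, so local arrival = 6:04 PM − 5:00 = 1:04 PM on Apr 8.

1:04 PM on April 8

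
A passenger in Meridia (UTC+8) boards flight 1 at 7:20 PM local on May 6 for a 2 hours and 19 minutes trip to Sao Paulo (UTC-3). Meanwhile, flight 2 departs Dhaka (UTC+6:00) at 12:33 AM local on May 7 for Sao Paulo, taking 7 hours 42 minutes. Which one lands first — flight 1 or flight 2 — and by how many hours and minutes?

Flight 1 in UTC: 7:20 PM − 8:00 = 11:20 AM on May 6.
+2 hours and 19 minutes → arrive 1:39 PM UTC on May 6.
Flight 2 in UTC: 12:33 AM − 6:00 = 6:33 PM on May 6.
+7 hours and 42 minutes → arrive 2:15 AM UTC on May 7.
Flight 1 lands earlier by 12 hours 36 minutes.

the first, by 12 hours 36 minutes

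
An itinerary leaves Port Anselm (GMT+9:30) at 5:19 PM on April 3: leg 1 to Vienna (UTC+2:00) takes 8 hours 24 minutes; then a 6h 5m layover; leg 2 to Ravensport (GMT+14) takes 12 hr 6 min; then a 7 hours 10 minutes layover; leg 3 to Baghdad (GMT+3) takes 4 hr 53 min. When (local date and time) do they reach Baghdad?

1:27 AM on April 5

Convert departure to UTC: 5:19 PM − 9:30 = 7:49 AM UTC on Apr 3.
Add 8 hours 24 minutes leg 1 → 4:13 PM UTC.
Add 6 hours and 5 minutes layover in Vienna → 10:18 PM UTC.
Add 12 hours and 6 minutes leg 2 → 10:24 AM UTC (Apr 4).
Add 7 hours 10 minutes layover in Ravensport → 5:34 PM UTC.
Add 4 hours and 53 minutes leg 3 → 10:27 PM UTC.
Baghdad is UTC+3:00, so local arrival = 10:27 PM + 3:00 = 1:27 AM on Apr 5.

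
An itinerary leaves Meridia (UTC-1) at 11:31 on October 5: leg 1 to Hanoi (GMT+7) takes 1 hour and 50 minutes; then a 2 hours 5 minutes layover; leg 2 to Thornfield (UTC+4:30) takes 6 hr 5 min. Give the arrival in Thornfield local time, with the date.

03:01 on October 6

Convert departure to UTC: 11:31 + 1:00 = 12:31 UTC on Oct 5.
Add 1 hour 50 minutes leg 1 → 14:21 UTC.
Add 2 hours 5 minutes layover in Hanoi → 16:26 UTC.
Add 6 hours and 5 minutes leg 2 → 22:31 UTC.
Thornfield is UTC+4:30, so local arrival = 22:31 + 4:30 = 03:01 on Oct 6.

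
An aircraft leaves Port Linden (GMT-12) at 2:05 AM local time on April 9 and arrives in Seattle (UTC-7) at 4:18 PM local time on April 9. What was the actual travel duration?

Departure in UTC: 2:05 AM + 12:00 = 2:05 PM on Apr 9.
Arrival in UTC: 4:18 PM + 7:00 = 11:18 PM on Apr 9.
Elapsed = 11:18 PM − 2:05 PM = 9 hours 13 minutes.

9 hours 13 minutes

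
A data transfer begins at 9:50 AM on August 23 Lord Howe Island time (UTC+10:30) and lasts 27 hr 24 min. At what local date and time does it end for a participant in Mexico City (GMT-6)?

Mexico City is 16:30 behind Lord Howe Island.
After 27 hours 24 minutes it is 1:14 PM (Aug 24) in Lord Howe Island.
Shift by the zone difference: 1:14 PM − 16:30 = 8:44 PM on Aug 23 in Mexico City.

8:44 PM on August 23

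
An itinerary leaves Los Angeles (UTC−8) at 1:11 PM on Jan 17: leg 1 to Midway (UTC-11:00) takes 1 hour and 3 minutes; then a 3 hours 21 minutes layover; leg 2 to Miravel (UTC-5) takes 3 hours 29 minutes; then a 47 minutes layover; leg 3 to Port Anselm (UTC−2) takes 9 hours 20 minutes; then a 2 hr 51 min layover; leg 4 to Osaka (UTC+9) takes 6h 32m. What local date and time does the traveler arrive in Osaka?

9:34 AM on January 19

Convert departure to UTC: 1:11 PM + 8:00 = 9:11 PM UTC on Jan 17.
Add 1 hour and 3 minutes leg 1 → 10:14 PM UTC.
Add 3 hours 21 minutes layover in Midway → 1:35 AM UTC (Jan 18).
Add 3 hours and 29 minutes leg 2 → 5:04 AM UTC.
Add 47 minutes layover in Miravel → 5:51 AM UTC.
Add 9 hours 20 minutes leg 3 → 3:11 PM UTC.
Add 2 hours and 51 minutes layover in Port Anselm → 6:02 PM UTC.
Add 6 hours and 32 minutes leg 4 → 12:34 AM UTC (Jan 19).
Osaka is UTC+9:00, so local arrival = 12:34 AM + 9:00 = 9:34 AM on Jan 19.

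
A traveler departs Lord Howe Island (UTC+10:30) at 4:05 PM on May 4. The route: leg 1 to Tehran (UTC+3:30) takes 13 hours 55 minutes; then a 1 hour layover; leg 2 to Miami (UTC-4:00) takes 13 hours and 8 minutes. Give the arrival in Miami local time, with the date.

Convert departure to UTC: 4:05 PM − 10:30 = 5:35 AM UTC on May 4.
Add 13 hours and 55 minutes leg 1 → 7:30 PM UTC.
Add 1 hour layover in Tehran → 8:30 PM UTC.
Add 13 hours and 8 minutes leg 2 → 9:38 AM UTC (May 5).
Miami is UTC−4:00, so local arrival = 9:38 AM − 4:00 = 5:38 AM on May 5.

5:38 AM on May 5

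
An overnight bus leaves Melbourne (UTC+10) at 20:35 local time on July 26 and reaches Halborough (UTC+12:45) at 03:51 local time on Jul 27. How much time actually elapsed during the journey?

4 hours 31 minutes

Departure in UTC: 20:35 − 10:00 = 10:35 on Jul 26.
Arrival in UTC: 03:51 − 12:45 = 15:06 on Jul 26.
Elapsed = 15:06 − 10:35 = 4 hours 31 minutes.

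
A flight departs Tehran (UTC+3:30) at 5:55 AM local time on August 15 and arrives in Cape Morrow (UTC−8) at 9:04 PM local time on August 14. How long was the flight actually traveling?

2 hours 39 minutes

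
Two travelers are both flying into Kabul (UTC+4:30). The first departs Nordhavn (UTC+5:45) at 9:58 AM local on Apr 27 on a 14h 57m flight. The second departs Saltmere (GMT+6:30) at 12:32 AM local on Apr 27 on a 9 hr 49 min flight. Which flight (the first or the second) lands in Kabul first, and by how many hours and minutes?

the second, by 15 hours 19 minutes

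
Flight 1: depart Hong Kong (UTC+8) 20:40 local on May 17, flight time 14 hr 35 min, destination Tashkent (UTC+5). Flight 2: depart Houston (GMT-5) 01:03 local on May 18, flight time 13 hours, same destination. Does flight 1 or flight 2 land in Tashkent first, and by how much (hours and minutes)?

the first, by 15 hours 48 minutes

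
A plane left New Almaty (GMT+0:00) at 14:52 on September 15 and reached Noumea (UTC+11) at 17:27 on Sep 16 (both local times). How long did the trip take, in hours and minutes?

Noumea is 11:00 ahead of New Almaty.
Clock-face elapsed time (ignoring zones) is 26 hours 35 minutes.
Actual elapsed = 26 hours 35 minutes − 11:00 = 15 hours 35 minutes.

15 hours 35 minutes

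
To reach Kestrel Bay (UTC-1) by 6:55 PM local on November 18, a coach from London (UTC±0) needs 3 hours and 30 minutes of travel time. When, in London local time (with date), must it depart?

4:25 PM on Nov 18

Target arrival in UTC: 6:55 PM + 1:00 = 7:55 PM on Nov 18.
Subtract 3 hours and 30 minutes → departure 4:25 PM UTC on Nov 18.
London is UTC+0, so departure is 4:25 PM on Nov 18.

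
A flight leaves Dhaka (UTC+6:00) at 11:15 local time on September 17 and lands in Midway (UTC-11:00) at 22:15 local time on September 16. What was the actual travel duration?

Departure in UTC: 11:15 − 6:00 = 05:15 on Sep 17.
Arrival in UTC: 22:15 + 11:00 = 09:15 on Sep 17.
Elapsed = 09:15 − 05:15 = 4 hours.

4 hours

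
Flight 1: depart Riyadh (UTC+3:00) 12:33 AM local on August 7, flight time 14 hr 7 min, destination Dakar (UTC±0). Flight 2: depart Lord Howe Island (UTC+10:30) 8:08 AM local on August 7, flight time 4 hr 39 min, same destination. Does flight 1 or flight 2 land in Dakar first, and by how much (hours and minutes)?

Flight 1 in UTC: 12:33 AM − 3:00 = 9:33 PM on Aug 6.
+14 hours and 7 minutes → arrive 11:40 AM UTC on Aug 7.
Flight 2 in UTC: 8:08 AM − 10:30 = 9:38 PM on Aug 6.
+4 hours and 39 minutes → arrive 2:17 AM UTC on Aug 7.
Flight 2 lands earlier by 9 hours 23 minutes.

the second, by 9 hours 23 minutes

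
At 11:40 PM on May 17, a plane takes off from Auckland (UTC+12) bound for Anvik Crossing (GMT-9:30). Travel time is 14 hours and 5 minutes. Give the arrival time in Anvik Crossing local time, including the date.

Convert departure to UTC: 11:40 PM − 12:00 = 11:40 AM UTC on May 17.
Add 14 hours and 5 minutes travel time → 1:45 AM UTC (May 18).
Anvik Crossing is UTC−9:30, so local arrival = 1:45 AM − 9:30 = 4:15 PM on May 17.

4:15 PM on May 17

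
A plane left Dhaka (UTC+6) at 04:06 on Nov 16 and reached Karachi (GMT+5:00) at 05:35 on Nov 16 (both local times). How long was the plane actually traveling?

2 hours 29 minutes

Departure in UTC: 04:06 − 6:00 = 22:06 on Nov 15.
Arrival in UTC: 05:35 − 5:00 = 00:35 on Nov 16.
Elapsed = 00:35 − 22:06 (+1 day) = 2 hours 29 minutes.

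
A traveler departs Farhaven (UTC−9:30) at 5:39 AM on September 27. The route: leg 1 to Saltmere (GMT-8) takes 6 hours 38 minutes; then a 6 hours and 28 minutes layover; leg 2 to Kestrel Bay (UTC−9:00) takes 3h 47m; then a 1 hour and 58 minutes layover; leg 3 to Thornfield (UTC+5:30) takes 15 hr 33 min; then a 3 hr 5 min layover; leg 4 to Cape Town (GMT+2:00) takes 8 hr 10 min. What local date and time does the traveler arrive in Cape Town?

2:48 PM on September 29

Convert departure to UTC: 5:39 AM + 9:30 = 3:09 PM UTC on Sep 27.
Add 6 hours and 38 minutes leg 1 → 9:47 PM UTC.
Add 6 hours 28 minutes layover in Saltmere → 4:15 AM UTC (Sep 28).
Add 3 hours and 47 minutes leg 2 → 8:02 AM UTC.
Add 1 hour 58 minutes layover in Kestrel Bay → 10:00 AM UTC.
Add 15 hours 33 minutes leg 3 → 1:33 AM UTC (Sep 29).
Add 3 hours 5 minutes layover in Thornfield → 4:38 AM UTC.
Add 8 hours and 10 minutes leg 4 → 12:48 PM UTC.
Cape Town is UTC+2:00, so local arrival = 12:48 PM + 2:00 = 2:48 PM on Sep 29.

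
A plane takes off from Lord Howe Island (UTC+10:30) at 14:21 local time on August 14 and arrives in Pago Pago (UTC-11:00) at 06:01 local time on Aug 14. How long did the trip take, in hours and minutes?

Departure in UTC: 14:21 − 10:30 = 03:51 on Aug 14.
Arrival in UTC: 06:01 + 11:00 = 17:01 on Aug 14.
Elapsed = 17:01 − 03:51 = 13 hours 10 minutes.

13 hours 10 minutes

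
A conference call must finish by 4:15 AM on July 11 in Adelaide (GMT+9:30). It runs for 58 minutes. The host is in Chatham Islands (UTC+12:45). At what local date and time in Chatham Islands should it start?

Target end time in UTC: 4:15 AM − 9:30 = 6:45 PM on Jul 10.
Subtract 58 minutes → start 5:47 PM UTC on Jul 10.
Chatham Islands is UTC+12:45: 5:47 PM + 12:45 = 6:32 AM on Jul 11.

6:32 AM on July 11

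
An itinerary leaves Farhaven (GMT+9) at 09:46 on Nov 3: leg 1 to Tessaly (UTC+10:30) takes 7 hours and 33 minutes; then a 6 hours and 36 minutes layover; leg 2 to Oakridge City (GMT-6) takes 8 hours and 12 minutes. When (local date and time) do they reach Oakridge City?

17:07 on Nov 3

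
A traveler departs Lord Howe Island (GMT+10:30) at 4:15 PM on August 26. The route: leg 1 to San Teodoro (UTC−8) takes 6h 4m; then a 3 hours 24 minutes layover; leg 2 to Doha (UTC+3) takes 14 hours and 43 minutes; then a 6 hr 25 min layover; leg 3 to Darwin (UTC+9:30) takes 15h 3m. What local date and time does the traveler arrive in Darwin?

12:54 PM on Aug 28

Convert departure to UTC: 4:15 PM − 10:30 = 5:45 AM UTC on Aug 26.
Add 6 hours 4 minutes leg 1 → 11:49 AM UTC.
Add 3 hours 24 minutes layover in San Teodoro → 3:13 PM UTC.
Add 14 hours 43 minutes leg 2 → 5:56 AM UTC (Aug 27).
Add 6 hours and 25 minutes layover in Doha → 12:21 PM UTC.
Add 15 hours 3 minutes leg 3 → 3:24 AM UTC (Aug 28).
Darwin is UTC+9:30, so local arrival = 3:24 AM + 9:30 = 12:54 PM on Aug 28.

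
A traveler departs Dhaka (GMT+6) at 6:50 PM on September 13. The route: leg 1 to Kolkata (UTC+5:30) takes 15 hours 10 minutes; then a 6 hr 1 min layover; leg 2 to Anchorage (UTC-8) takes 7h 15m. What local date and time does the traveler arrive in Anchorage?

9:16 AM on September 14

Convert departure to UTC: 6:50 PM − 6:00 = 12:50 PM UTC on Sep 13.
Add 15 hours and 10 minutes leg 1 → 4:00 AM UTC (Sep 14).
Add 6 hours and 1 minute layover in Kolkata → 10:01 AM UTC.
Add 7 hours and 15 minutes leg 2 → 5:16 PM UTC.
Anchorage is UTC−8:00, so local arrival = 5:16 PM − 8:00 = 9:16 AM on Sep 14.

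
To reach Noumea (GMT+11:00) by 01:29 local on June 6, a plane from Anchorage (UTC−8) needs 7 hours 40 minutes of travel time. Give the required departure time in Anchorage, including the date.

22:49 on June 4

Target arrival in UTC: 01:29 − 11:00 = 14:29 on Jun 5.
Subtract 7 hours and 40 minutes → departure 06:49 UTC on Jun 5.
Anchorage is UTC−8:00: 06:49 − 8:00 = 22:49 on Jun 4.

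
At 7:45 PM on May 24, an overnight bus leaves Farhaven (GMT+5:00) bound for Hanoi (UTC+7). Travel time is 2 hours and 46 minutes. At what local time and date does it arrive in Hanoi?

12:31 AM on May 25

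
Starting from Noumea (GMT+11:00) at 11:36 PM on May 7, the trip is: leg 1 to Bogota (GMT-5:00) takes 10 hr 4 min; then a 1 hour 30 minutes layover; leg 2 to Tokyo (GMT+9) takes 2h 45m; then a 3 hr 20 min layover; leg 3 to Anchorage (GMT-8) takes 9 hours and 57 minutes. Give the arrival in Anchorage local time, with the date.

8:12 AM on May 8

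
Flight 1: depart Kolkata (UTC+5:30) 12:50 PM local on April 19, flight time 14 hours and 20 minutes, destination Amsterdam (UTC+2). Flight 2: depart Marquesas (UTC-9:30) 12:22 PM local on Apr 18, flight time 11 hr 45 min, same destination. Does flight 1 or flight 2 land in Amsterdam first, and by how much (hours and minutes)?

the second, by 12 hours 3 minutes

Flight 1 in UTC: 12:50 PM − 5:30 = 7:20 AM on Apr 19.
+14 hours and 20 minutes → arrive 9:40 PM UTC on Apr 19.
Flight 2 in UTC: 12:22 PM + 9:30 = 9:52 PM on Apr 18.
+11 hours 45 minutes → arrive 9:37 AM UTC on Apr 19.
Flight 2 lands earlier by 12 hours 3 minutes.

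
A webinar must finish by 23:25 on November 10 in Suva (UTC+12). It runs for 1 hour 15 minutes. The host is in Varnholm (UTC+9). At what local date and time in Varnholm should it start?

19:10 on November 10

Target end time in UTC: 23:25 − 12:00 = 11:25 on Nov 10.
Subtract 1 hour and 15 minutes → start 10:10 UTC on Nov 10.
Varnholm is UTC+9:00: 10:10 + 9:00 = 19:10 on Nov 10.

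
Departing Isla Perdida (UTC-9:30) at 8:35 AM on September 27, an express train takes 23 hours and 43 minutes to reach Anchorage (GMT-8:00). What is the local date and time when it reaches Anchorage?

Anchorage is 1:30 ahead of Isla Perdida.
After 23 hours 43 minutes it is 8:18 AM (Sep 28) in Isla Perdida.
Shift by the zone difference: 8:18 AM + 1:30 = 9:48 AM on Sep 28 in Anchorage.

9:48 AM on September 28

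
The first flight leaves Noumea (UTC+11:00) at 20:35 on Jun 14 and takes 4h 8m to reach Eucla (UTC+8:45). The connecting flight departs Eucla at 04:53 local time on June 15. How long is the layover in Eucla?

6 hours 25 minutes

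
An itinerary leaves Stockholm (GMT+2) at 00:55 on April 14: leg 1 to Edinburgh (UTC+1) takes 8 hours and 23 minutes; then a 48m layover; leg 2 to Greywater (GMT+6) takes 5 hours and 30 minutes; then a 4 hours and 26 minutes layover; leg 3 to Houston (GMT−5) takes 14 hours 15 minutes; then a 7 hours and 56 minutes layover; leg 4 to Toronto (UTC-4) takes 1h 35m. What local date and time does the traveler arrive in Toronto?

13:48 on April 15

Convert departure to UTC: 00:55 − 2:00 = 22:55 UTC on Apr 13.
Add 8 hours and 23 minutes leg 1 → 07:18 UTC (Apr 14).
Add 48 minutes layover in Edinburgh → 08:06 UTC.
Add 5 hours and 30 minutes leg 2 → 13:36 UTC.
Add 4 hours and 26 minutes layover in Greywater → 18:02 UTC.
Add 14 hours 15 minutes leg 3 → 08:17 UTC (Apr 15).
Add 7 hours and 56 minutes layover in Houston → 16:13 UTC.
Add 1 hour and 35 minutes leg 4 → 17:48 UTC.
Toronto is UTC−4:00, so local arrival = 17:48 − 4:00 = 13:48 on Apr 15.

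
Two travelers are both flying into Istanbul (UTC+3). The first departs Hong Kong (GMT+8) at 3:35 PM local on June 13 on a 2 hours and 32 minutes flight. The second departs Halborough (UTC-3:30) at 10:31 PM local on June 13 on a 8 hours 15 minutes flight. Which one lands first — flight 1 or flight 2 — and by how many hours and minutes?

Flight 1 in UTC: 3:35 PM − 8:00 = 7:35 AM on Jun 13.
+2 hours 32 minutes → arrive 10:07 AM UTC on Jun 13.
Flight 2 in UTC: 10:31 PM + 3:30 = 2:01 AM on Jun 14.
+8 hours 15 minutes → arrive 10:16 AM UTC on Jun 14.
Flight 1 lands earlier by 24 hours 9 minutes.

the first, by 24 hours 9 minutes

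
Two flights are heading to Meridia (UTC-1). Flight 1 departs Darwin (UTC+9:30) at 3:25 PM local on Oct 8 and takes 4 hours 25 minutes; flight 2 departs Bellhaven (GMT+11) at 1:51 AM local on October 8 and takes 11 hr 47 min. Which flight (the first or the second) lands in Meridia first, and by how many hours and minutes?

the second, by 7 hours 42 minutes

Flight 1 in UTC: 3:25 PM − 9:30 = 5:55 AM on Oct 8.
+4 hours 25 minutes → arrive 10:20 AM UTC on Oct 8.
Flight 2 in UTC: 1:51 AM − 11:00 = 2:51 PM on Oct 7.
+11 hours and 47 minutes → arrive 2:38 AM UTC on Oct 8.
Flight 2 lands earlier by 7 hours 42 minutes.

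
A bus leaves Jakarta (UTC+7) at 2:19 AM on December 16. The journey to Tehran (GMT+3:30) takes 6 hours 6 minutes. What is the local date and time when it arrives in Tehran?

4:55 AM on December 16

Convert departure to UTC: 2:19 AM − 7:00 = 7:19 PM UTC on Dec 15.
Add 6 hours and 6 minutes travel time → 1:25 AM UTC (Dec 16).
Tehran is UTC+3:30, so local arrival = 1:25 AM + 3:30 = 4:55 AM on Dec 16.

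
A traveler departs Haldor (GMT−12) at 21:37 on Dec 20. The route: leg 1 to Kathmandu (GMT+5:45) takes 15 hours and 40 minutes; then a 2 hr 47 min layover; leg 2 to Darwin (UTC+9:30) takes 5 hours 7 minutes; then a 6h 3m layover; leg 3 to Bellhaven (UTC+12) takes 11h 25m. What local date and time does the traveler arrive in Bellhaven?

Convert departure to UTC: 21:37 + 12:00 = 09:37 UTC on Dec 21.
Add 15 hours 40 minutes leg 1 → 01:17 UTC (Dec 22).
Add 2 hours 47 minutes layover in Kathmandu → 04:04 UTC.
Add 5 hours and 7 minutes leg 2 → 09:11 UTC.
Add 6 hours and 3 minutes layover in Darwin → 15:14 UTC.
Add 11 hours and 25 minutes leg 3 → 02:39 UTC (Dec 23).
Bellhaven is UTC+12:00, so local arrival = 02:39 + 12:00 = 14:39 on Dec 23.

14:39 on December 23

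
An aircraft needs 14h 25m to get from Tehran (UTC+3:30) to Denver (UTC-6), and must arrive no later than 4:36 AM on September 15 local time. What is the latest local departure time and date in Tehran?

Target arrival in UTC: 4:36 AM + 6:00 = 10:36 AM on Sep 15.
Subtract 14 hours 25 minutes → departure 8:11 PM UTC on Sep 14.
Tehran is UTC+3:30: 8:11 PM + 3:30 = 11:41 PM on Sep 14.

11:41 PM on September 14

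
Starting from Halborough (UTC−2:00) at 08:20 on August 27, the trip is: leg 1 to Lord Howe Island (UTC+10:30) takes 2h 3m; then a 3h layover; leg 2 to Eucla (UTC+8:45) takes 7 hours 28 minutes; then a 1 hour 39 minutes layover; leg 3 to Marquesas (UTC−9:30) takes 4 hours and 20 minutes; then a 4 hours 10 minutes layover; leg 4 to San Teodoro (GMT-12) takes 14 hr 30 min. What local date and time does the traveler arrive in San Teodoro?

11:30 on August 28

Convert departure to UTC: 08:20 + 2:00 = 10:20 UTC on Aug 27.
Add 2 hours 3 minutes leg 1 → 12:23 UTC.
Add 3 hours layover in Lord Howe Island → 15:23 UTC.
Add 7 hours and 28 minutes leg 2 → 22:51 UTC.
Add 1 hour and 39 minutes layover in Eucla → 00:30 UTC (Aug 28).
Add 4 hours 20 minutes leg 3 → 04:50 UTC.
Add 4 hours 10 minutes layover in Marquesas → 09:00 UTC.
Add 14 hours 30 minutes leg 4 → 23:30 UTC.
San Teodoro is UTC−12:00, so local arrival = 23:30 − 12:00 = 11:30 on Aug 28.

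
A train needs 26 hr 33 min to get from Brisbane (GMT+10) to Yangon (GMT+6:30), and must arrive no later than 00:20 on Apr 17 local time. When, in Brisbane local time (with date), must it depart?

01:17 on Apr 16

Target arrival in UTC: 00:20 − 6:30 = 17:50 on Apr 16.
Subtract 26 hours and 33 minutes → departure 15:17 UTC on Apr 15.
Brisbane is UTC+10:00: 15:17 + 10:00 = 01:17 on Apr 16.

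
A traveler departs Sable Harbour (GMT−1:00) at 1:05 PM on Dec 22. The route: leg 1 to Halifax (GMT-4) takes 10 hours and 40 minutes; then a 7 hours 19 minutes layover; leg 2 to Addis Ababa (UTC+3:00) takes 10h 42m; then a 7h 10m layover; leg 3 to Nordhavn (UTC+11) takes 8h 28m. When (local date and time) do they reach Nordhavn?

9:24 PM on Dec 24

Convert departure to UTC: 1:05 PM + 1:00 = 2:05 PM UTC on Dec 22.
Add 10 hours 40 minutes leg 1 → 12:45 AM UTC (Dec 23).
Add 7 hours and 19 minutes layover in Halifax → 8:04 AM UTC.
Add 10 hours and 42 minutes leg 2 → 6:46 PM UTC.
Add 7 hours and 10 minutes layover in Addis Ababa → 1:56 AM UTC (Dec 24).
Add 8 hours and 28 minutes leg 3 → 10:24 AM UTC.
Nordhavn is UTC+11:00, so local arrival = 10:24 AM + 11:00 = 9:24 PM on Dec 24.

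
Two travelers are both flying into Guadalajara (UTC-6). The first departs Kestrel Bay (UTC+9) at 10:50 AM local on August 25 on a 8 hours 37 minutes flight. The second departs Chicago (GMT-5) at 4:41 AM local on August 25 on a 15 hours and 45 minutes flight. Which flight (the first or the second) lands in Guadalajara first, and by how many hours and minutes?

Flight 1 in UTC: 10:50 AM − 9:00 = 1:50 AM on Aug 25.
+8 hours 37 minutes → arrive 10:27 AM UTC on Aug 25.
Flight 2 in UTC: 4:41 AM + 5:00 = 9:41 AM on Aug 25.
+15 hours 45 minutes → arrive 1:26 AM UTC on Aug 26.
Flight 1 lands earlier by 14 hours 59 minutes.

the first, by 14 hours 59 minutes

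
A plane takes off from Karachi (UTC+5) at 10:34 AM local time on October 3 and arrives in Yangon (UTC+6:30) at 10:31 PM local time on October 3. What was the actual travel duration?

10 hours 27 minutes

Departure in UTC: 10:34 AM − 5:00 = 5:34 AM on Oct 3.
Arrival in UTC: 10:31 PM − 6:30 = 4:01 PM on Oct 3.
Elapsed = 4:01 PM − 5:34 AM = 10 hours 27 minutes.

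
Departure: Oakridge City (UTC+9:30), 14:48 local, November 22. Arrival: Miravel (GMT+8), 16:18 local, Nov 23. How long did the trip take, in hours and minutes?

27 hours

Departure in UTC: 14:48 − 9:30 = 05:18 on Nov 22.
Arrival in UTC: 16:18 − 8:00 = 08:18 on Nov 23.
Elapsed = 08:18 − 05:18 (+1 day) = 27 hours.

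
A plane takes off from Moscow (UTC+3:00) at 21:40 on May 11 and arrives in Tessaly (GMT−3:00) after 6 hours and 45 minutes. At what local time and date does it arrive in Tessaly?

Convert departure to UTC: 21:40 − 3:00 = 18:40 UTC on May 11.
Add 6 hours and 45 minutes travel time → 01:25 UTC (May 12).
Tessaly is UTC−3:00, so local arrival = 01:25 − 3:00 = 22:25 on May 11.

22:25 on May 11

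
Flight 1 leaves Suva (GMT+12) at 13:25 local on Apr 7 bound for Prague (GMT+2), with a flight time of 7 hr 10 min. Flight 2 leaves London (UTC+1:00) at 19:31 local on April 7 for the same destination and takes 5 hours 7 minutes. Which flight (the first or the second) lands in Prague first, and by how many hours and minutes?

the first, by 15 hours 3 minutes

Flight 1 in UTC: 13:25 − 12:00 = 01:25 on Apr 7.
+7 hours 10 minutes → arrive 08:35 UTC on Apr 7.
Flight 2 in UTC: 19:31 − 1:00 = 18:31 on Apr 7.
+5 hours and 7 minutes → arrive 23:38 UTC on Apr 7.
Flight 1 lands earlier by 15 hours 3 minutes.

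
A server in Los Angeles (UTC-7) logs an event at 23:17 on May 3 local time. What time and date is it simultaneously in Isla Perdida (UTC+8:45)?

In UTC: 23:17 + 7:00 = 06:17 on May 4.
Isla Perdida is UTC+8:45: 06:17 + 8:45 = 15:02 on May 4.

15:02 on May 4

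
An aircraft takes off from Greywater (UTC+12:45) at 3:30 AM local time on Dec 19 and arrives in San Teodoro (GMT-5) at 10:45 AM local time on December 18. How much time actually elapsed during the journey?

San Teodoro is 17:45 behind Greywater.
Clock-face elapsed time (ignoring zones) is −16 hours 45 minutes.
Actual elapsed = −16 hours 45 minutes + 17:45 = 1 hour.

1 hour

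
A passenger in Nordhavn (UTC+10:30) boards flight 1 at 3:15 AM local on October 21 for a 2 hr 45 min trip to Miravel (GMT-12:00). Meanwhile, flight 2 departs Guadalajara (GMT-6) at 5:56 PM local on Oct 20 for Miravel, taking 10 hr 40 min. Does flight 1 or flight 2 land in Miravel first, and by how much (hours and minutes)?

Flight 1 in UTC: 3:15 AM − 10:30 = 4:45 PM on Oct 20.
+2 hours and 45 minutes → arrive 7:30 PM UTC on Oct 20.
Flight 2 in UTC: 5:56 PM + 6:00 = 11:56 PM on Oct 20.
+10 hours 40 minutes → arrive 10:36 AM UTC on Oct 21.
Flight 1 lands earlier by 15 hours 6 minutes.

the first, by 15 hours 6 minutes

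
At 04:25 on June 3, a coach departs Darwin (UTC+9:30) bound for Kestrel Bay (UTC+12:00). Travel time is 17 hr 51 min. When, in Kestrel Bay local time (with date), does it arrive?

00:46 on Jun 4

Kestrel Bay is 2:30 ahead of Darwin.
After 17 hours and 51 minutes it is 22:16 in Darwin.
Shift by the zone difference: 22:16 + 2:30 = 00:46 on Jun 4 in Kestrel Bay.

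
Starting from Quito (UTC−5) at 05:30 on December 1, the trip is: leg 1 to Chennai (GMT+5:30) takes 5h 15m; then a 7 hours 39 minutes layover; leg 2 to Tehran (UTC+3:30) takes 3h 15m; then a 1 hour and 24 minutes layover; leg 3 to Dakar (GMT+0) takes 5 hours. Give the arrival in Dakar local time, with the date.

Convert departure to UTC: 05:30 + 5:00 = 10:30 UTC on Dec 1.
Add 5 hours 15 minutes leg 1 → 15:45 UTC.
Add 7 hours 39 minutes layover in Chennai → 23:24 UTC.
Add 3 hours 15 minutes leg 2 → 02:39 UTC (Dec 2).
Add 1 hour and 24 minutes layover in Tehran → 04:03 UTC.
Add 5 hours leg 3 → 09:03 UTC.
Dakar is UTC+0, so local arrival is the same: 09:03 on Dec 2.

09:03 on Dec 2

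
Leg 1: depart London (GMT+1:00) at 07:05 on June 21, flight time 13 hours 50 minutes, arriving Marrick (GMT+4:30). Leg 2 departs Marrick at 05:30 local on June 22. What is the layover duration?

5 hours 5 minutes

Convert departure to UTC: 07:05 − 1:00 = 06:05 UTC on Jun 21.
Add 13 hours 50 minutes flight time → 19:55 UTC.
Marrick is UTC+4:30, so local arrival = 19:55 + 4:30 = 00:25 on Jun 22.
Layover = 05:30 − 00:25 = 5 hours 5 minutes.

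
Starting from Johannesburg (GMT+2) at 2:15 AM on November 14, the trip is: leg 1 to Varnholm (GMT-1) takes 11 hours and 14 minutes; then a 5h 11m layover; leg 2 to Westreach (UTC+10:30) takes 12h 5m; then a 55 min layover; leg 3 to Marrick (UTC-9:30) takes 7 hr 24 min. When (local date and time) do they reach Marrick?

Convert departure to UTC: 2:15 AM − 2:00 = 12:15 AM UTC on Nov 14.
Add 11 hours and 14 minutes leg 1 → 11:29 AM UTC.
Add 5 hours and 11 minutes layover in Varnholm → 4:40 PM UTC.
Add 12 hours 5 minutes leg 2 → 4:45 AM UTC (Nov 15).
Add 55 minutes layover in Westreach → 5:40 AM UTC.
Add 7 hours and 24 minutes leg 3 → 1:04 PM UTC.
Marrick is UTC−9:30, so local arrival = 1:04 PM − 9:30 = 3:34 AM on Nov 15.

3:34 AM on November 15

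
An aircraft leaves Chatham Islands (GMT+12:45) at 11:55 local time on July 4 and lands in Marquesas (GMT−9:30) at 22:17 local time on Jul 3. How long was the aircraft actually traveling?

Marquesas is 22:15 behind Chatham Islands.
Clock-face elapsed time (ignoring zones) is −13 hours 38 minutes.
Actual elapsed = −13 hours 38 minutes + 22:15 = 8 hours 37 minutes.

8 hours 37 minutes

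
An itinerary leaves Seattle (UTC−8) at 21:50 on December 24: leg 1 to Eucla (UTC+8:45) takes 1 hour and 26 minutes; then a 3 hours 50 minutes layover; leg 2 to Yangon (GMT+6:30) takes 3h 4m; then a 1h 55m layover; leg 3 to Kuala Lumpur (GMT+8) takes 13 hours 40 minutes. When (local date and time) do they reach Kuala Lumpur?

13:45 on Dec 26

Convert departure to UTC: 21:50 + 8:00 = 05:50 UTC on Dec 25.
Add 1 hour and 26 minutes leg 1 → 07:16 UTC.
Add 3 hours 50 minutes layover in Eucla → 11:06 UTC.
Add 3 hours 4 minutes leg 2 → 14:10 UTC.
Add 1 hour and 55 minutes layover in Yangon → 16:05 UTC.
Add 13 hours 40 minutes leg 3 → 05:45 UTC (Dec 26).
Kuala Lumpur is UTC+8:00, so local arrival = 05:45 + 8:00 = 13:45 on Dec 26.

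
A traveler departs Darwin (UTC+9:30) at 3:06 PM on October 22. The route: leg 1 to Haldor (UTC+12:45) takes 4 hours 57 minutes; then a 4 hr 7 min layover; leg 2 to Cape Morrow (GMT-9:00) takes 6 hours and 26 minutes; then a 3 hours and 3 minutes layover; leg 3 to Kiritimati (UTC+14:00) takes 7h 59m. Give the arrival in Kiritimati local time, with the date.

Convert departure to UTC: 3:06 PM − 9:30 = 5:36 AM UTC on Oct 22.
Add 4 hours 57 minutes leg 1 → 10:33 AM UTC.
Add 4 hours and 7 minutes layover in Haldor → 2:40 PM UTC.
Add 6 hours and 26 minutes leg 2 → 9:06 PM UTC.
Add 3 hours and 3 minutes layover in Cape Morrow → 12:09 AM UTC (Oct 23).
Add 7 hours 59 minutes leg 3 → 8:08 AM UTC.
Kiritimati is UTC+14:00, so local arrival = 8:08 AM + 14:00 = 10:08 PM on Oct 23.

10:08 PM on Oct 23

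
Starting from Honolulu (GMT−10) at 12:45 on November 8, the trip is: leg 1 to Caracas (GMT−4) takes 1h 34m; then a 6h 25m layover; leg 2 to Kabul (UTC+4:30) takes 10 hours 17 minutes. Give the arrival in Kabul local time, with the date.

21:31 on Nov 9

Convert departure to UTC: 12:45 + 10:00 = 22:45 UTC on Nov 8.
Add 1 hour and 34 minutes leg 1 → 00:19 UTC (Nov 9).
Add 6 hours and 25 minutes layover in Caracas → 06:44 UTC.
Add 10 hours and 17 minutes leg 2 → 17:01 UTC.
Kabul is UTC+4:30, so local arrival = 17:01 + 4:30 = 21:31 on Nov 9.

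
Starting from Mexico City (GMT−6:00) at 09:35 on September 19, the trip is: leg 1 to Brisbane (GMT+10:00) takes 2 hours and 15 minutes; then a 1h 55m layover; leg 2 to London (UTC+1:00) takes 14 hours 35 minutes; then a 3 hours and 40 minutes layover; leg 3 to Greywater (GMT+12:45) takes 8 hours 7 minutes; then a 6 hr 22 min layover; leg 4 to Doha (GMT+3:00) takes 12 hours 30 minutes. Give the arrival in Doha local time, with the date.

19:59 on September 21

Convert departure to UTC: 09:35 + 6:00 = 15:35 UTC on Sep 19.
Add 2 hours and 15 minutes leg 1 → 17:50 UTC.
Add 1 hour and 55 minutes layover in Brisbane → 19:45 UTC.
Add 14 hours 35 minutes leg 2 → 10:20 UTC (Sep 20).
Add 3 hours and 40 minutes layover in London → 14:00 UTC.
Add 8 hours and 7 minutes leg 3 → 22:07 UTC.
Add 6 hours 22 minutes layover in Greywater → 04:29 UTC (Sep 21).
Add 12 hours 30 minutes leg 4 → 16:59 UTC.
Doha is UTC+3:00, so local arrival = 16:59 + 3:00 = 19:59 on Sep 21.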